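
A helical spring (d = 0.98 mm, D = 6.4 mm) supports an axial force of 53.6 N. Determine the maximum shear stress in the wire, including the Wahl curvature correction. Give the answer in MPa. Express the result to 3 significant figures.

1140 MPa

Spring index C = D/d = 6.4/0.98 = 6.5306
K_W = (4C−1)/(4C−4) + 0.615/C = 25.122/22.122 + 0.0942 = 1.2298
τ₀ = 8FD/(πd³) = 8·53.6·6.4/(π·0.98³) = 2744.32/2.9568 = 928.13 MPa
τ_max = K·τ₀ = 1.2298 × 928.13 = 1141.4 MPa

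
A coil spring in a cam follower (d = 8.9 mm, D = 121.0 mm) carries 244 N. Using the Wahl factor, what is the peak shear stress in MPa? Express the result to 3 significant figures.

118 MPa

Spring index C = D/d = 121.0/8.9 = 13.5955
K_W = (4C−1)/(4C−4) + 0.615/C = 53.382/50.382 + 0.0452 = 1.1048
τ₀ = 8FD/(πd³) = 8·244·121.0/(π·8.9³) = 236192/2214.7 = 106.65 MPa
τ_max = K·τ₀ = 1.1048 × 106.65 = 117.82 MPa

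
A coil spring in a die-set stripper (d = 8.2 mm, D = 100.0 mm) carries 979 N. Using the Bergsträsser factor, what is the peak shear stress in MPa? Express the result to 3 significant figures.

502 MPa

Spring index C = D/d = 100.0/8.2 = 12.1951
K_B = (4C+2)/(4C−3) = 50.780/45.780 = 1.1092
τ₀ = 8FD/(πd³) = 8·979·100.0/(π·8.2³) = 783200/1732.2 = 452.15 MPa
τ_max = K·τ₀ = 1.1092 × 452.15 = 501.53 MPa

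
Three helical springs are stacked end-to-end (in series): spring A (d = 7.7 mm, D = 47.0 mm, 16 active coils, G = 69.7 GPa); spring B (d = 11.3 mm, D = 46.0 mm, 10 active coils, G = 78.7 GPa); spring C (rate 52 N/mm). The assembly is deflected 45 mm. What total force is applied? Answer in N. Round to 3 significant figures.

k_A = Gd⁴/(8D³N_a) = (69.7×10³)(7.7⁴)/(8·47.0³·16) = 18.437 N/mm
k_B = Gd⁴/(8D³N_a) = (78.7×10³)(11.3⁴)/(8·46.0³·10) = 164.79 N/mm
Series: 1/k_eq = 1/18.437 + 1/164.79 + 1/52 = 0.079538; k_eq = 12.573 N/mm
F = k_eq·δ = 12.573·45 = 565.77 N

566 N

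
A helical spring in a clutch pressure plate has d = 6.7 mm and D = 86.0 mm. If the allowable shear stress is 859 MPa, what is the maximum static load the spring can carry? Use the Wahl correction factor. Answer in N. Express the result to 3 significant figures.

C = D/d = 86.0/6.7 = 12.8358
K_W = (4C−1)/(4C−4) + 0.615/C = 50.343/47.343 + 0.0479 = 1.1113
τ_max = K·8FD/(πd³) → F_max = τ_allow·πd³/(8DK)
F_max = 859·π·6.7³/(8·86.0·1.1113) = 8.1165e+05/764.56 = 1061.6 N

1060 N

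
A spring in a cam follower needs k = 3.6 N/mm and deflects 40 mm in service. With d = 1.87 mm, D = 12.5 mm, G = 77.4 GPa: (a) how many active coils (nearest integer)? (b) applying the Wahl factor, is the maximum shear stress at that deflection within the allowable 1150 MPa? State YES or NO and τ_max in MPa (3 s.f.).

(a) 17 coils; (b) YES, τ_max = 849 MPa

N_a = Gd⁴/(8D³k) = (77.4×10³)(1.87⁴)/(8·12.5³·3.6) = 16.83 → N_a = 17
Actual rate k = Gd⁴/(8D³·17) = 3.5632 N/mm
Working load F = kδ = 3.5632·40 = 142.53 N
C = 12.5/1.87 = 6.6845; K_W = (4C−1)/(4C−4)+0.615/C = 1.2239
τ_max = K_W·8FD/(πd³) = 1.2239·693.78 = 849.15 MPa
τ_max ≤ 1150 MPa → acceptable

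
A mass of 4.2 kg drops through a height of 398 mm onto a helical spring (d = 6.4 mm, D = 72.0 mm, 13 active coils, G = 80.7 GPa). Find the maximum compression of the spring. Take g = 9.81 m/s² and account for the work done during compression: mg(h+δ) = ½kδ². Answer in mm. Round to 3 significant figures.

109 mm

k = Gd⁴/(8D³N_a) = (80.7×10³)(6.4⁴)/(8·72.0³·13) = 3.4879 N/mm
W = mg = 4.2 × 9.81 = 41.202 N
½kδ² − Wδ − Wh = 0 → δ = (W + √(W² + 2kWh))/k
δ = (41.202 + √(1697.6 + 114392))/3.4879 = (41.202 + 340.72)/3.4879 = 109.5 mm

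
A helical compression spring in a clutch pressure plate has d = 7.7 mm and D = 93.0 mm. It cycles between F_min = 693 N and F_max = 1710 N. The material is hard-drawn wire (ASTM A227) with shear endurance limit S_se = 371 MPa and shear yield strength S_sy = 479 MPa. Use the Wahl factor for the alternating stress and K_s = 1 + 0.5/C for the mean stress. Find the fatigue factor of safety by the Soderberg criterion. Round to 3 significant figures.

0.465

C = D/d = 93.0/7.7 = 12.0779; K_W = (4C−1)/(4C−4)+0.615/C = 1.1186; K_s = 1+0.5/C = 1.0414
F_a = (F_max−F_min)/2 = 508.5 N; F_m = (F_max+F_min)/2 = 1201.5 N
τ_a = K_W·8F_aD/(πd³) = 1.1186 × 263.78 = 295.07 MPa
τ_m = K_s·8F_mD/(πd³) = 1.0414 × 623.27 = 649.07 MPa
Soderberg: 1/n_f = τ_a/S_se + τ_m/S_sy = 295.07/371 + 649.07/479 = 0.79534 + 1.35505 = 2.1504
n_f = 1/2.1504 = 0.465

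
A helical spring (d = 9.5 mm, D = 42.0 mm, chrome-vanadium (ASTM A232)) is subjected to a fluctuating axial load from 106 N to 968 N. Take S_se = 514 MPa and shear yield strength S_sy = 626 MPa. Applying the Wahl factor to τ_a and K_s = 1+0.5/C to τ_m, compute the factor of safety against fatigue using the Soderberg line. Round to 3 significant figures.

3.83

C = D/d = 42.0/9.5 = 4.4211; K_W = (4C−1)/(4C−4)+0.615/C = 1.3583; K_s = 1+0.5/C = 1.1131
F_a = (F_max−F_min)/2 = 431 N; F_m = (F_max+F_min)/2 = 537 N
τ_a = K_W·8F_aD/(πd³) = 1.3583 × 53.765 = 73.03 MPa
τ_m = K_s·8F_mD/(πd³) = 1.1131 × 66.987 = 74.563 MPa
Soderberg: 1/n_f = τ_a/S_se + τ_m/S_sy = 73.03/514 + 74.563/626 = 0.14208 + 0.11911 = 0.26119
n_f = 1/0.26119 = 3.829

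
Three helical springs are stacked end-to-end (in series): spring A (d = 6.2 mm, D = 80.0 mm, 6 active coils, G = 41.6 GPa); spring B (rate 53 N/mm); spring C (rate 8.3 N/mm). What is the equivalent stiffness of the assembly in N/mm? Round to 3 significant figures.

1.85 N/mm

k_A = Gd⁴/(8D³N_a) = (41.6×10³)(6.2⁴)/(8·80.0³·6) = 2.5012 N/mm
Series: 1/k_eq = 1/2.5012 + 1/53 + 1/8.3 = 0.53916; k_eq = 1.8547 N/mm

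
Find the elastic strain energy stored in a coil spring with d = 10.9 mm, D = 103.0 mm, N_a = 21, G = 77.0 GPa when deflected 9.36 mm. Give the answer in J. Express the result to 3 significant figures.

k = Gd⁴/(8D³N_a) = (77.0×10³)(10.9⁴)/(8·103.0³·21) = 5.9207 N/mm
U = ½kδ² = 0.5 × 5.9207 × 9.36² = 259.36 N·mm = 0.25936 J

0.259 J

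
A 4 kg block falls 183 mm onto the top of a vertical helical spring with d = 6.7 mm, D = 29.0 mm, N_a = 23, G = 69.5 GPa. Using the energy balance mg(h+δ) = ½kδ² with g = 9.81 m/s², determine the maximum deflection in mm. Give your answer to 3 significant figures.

k = Gd⁴/(8D³N_a) = (69.5×10³)(6.7⁴)/(8·29.0³·23) = 31.208 N/mm
W = mg = 4 × 9.81 = 39.24 N
½kδ² − Wδ − Wh = 0 → δ = (W + √(W² + 2kWh))/k
δ = (39.24 + √(1539.8 + 448211))/31.208 = (39.24 + 670.63)/31.208 = 22.746 mm

22.7 mm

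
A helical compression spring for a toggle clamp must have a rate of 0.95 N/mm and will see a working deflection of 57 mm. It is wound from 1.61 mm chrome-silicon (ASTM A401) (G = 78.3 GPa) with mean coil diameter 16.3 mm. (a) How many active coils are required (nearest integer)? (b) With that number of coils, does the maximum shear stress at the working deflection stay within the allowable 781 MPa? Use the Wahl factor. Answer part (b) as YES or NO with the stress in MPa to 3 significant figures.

(a) 16 coils; (b) YES, τ_max = 615 MPa

N_a = Gd⁴/(8D³k) = (78.3×10³)(1.61⁴)/(8·16.3³·0.95) = 15.98 → N_a = 16
Actual rate k = Gd⁴/(8D³·16) = 0.94906 N/mm
Working load F = kδ = 0.94906·57 = 54.096 N
C = 16.3/1.61 = 10.1242; K_W = (4C−1)/(4C−4)+0.615/C = 1.1429
τ_max = K_W·8FD/(πd³) = 1.1429·538.04 = 614.95 MPa
τ_max ≤ 781 MPa → acceptable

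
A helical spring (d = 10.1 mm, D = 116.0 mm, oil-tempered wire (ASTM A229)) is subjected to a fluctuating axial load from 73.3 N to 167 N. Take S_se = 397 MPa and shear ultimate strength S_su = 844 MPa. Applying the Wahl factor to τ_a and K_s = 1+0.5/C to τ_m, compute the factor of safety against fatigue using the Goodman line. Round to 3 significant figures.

12.4

C = D/d = 116.0/10.1 = 11.4851; K_W = (4C−1)/(4C−4)+0.615/C = 1.1251; K_s = 1+0.5/C = 1.0435
F_a = (F_max−F_min)/2 = 46.85 N; F_m = (F_max+F_min)/2 = 120.15 N
τ_a = K_W·8F_aD/(πd³) = 1.1251 × 13.432 = 15.112 MPa
τ_m = K_s·8F_mD/(πd³) = 1.0435 × 34.448 = 35.947 MPa
Goodman: 1/n_f = τ_a/S_se + τ_m/S_su = 15.112/397 + 35.947/844 = 0.03807 + 0.04259 = 0.080657
n_f = 1/0.080657 = 12.4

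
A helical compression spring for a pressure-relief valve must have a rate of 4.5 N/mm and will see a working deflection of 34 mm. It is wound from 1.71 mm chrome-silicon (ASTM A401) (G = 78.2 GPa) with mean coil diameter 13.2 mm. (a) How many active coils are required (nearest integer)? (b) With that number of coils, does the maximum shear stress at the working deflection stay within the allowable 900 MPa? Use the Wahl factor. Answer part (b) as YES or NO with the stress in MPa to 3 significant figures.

(a) 8 coils; (b) NO, τ_max = 1240 MPa

N_a = Gd⁴/(8D³k) = (78.2×10³)(1.71⁴)/(8·13.2³·4.5) = 8.075 → N_a = 8
Actual rate k = Gd⁴/(8D³·8) = 4.5424 N/mm
Working load F = kδ = 4.5424·34 = 154.44 N
C = 13.2/1.71 = 7.7193; K_W = (4C−1)/(4C−4)+0.615/C = 1.1913
τ_max = K_W·8FD/(πd³) = 1.1913·1038.2 = 1236.8 MPa
τ_max > 900 MPa → exceeds allowable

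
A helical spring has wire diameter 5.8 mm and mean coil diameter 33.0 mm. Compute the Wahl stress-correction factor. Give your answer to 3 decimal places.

C = D/d = 33.0/5.8 = 5.6897
K_W = (4C−1)/(4C−4) + 0.615/C = 21.759/18.759 + 0.1081 = 1.2680

1.268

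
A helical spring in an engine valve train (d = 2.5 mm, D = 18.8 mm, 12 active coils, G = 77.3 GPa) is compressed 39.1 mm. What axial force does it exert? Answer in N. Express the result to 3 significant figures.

185 N

k = Gd⁴/(8D³N_a) = (77.3×10³)(2.5⁴)/(8·18.8³·12) = 4.7336 N/mm
F = k·δ = 4.7336 × 39.1 = 185.09 N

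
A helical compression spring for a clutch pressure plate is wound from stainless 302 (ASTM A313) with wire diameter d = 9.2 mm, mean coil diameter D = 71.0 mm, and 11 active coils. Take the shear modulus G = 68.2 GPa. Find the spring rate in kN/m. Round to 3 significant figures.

15.5 kN/m

k = Gd⁴/(8D³N_a) = (68.2×10³ × 9.2⁴) / (8 × 71.0³ × 11)
  = 4.8858e+08 / 3.14962e+07 = 15.512 N/mm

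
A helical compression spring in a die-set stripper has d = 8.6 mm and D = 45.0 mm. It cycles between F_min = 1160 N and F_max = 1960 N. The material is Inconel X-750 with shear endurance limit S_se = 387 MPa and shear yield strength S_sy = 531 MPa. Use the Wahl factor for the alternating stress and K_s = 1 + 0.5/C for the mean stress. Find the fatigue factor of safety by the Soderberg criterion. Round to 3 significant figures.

C = D/d = 45.0/8.6 = 5.2326; K_W = (4C−1)/(4C−4)+0.615/C = 1.2947; K_s = 1+0.5/C = 1.0956
F_a = (F_max−F_min)/2 = 400 N; F_m = (F_max+F_min)/2 = 1560 N
τ_a = K_W·8F_aD/(πd³) = 1.2947 × 72.064 = 93.303 MPa
τ_m = K_s·8F_mD/(πd³) = 1.0956 × 281.05 = 307.9 MPa
Soderberg: 1/n_f = τ_a/S_se + τ_m/S_sy = 93.303/387 + 307.9/531 = 0.24109 + 0.57986 = 0.82095
n_f = 1/0.82095 = 1.218

1.22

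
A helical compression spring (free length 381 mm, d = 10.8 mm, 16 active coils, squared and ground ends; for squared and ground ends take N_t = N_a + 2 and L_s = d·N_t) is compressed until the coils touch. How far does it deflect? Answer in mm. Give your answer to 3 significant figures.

N_t = 18; L_s = 10.8·18 = 194.4 mm
δ_solid = L₀ − L_s = 381 − 194.4 = 186.6 mm

187 mm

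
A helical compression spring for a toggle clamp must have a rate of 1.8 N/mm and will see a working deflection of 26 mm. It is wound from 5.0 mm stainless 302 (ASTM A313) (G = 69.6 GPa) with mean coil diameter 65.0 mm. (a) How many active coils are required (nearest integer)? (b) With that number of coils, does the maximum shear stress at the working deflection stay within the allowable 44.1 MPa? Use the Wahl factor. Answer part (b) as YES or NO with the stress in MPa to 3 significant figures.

N_a = Gd⁴/(8D³k) = (69.6×10³)(5.0⁴)/(8·65.0³·1.8) = 11 → N_a = 11
Actual rate k = Gd⁴/(8D³·11) = 1.8 N/mm
Working load F = kδ = 1.8·26 = 46.799 N
C = 65.0/5.0 = 13.0000; K_W = (4C−1)/(4C−4)+0.615/C = 1.1098
τ_max = K_W·8FD/(πd³) = 1.1098·61.97 = 68.775 MPa
τ_max > 44.1 MPa → exceeds allowable

(a) 11 coils; (b) NO, τ_max = 68.8 MPa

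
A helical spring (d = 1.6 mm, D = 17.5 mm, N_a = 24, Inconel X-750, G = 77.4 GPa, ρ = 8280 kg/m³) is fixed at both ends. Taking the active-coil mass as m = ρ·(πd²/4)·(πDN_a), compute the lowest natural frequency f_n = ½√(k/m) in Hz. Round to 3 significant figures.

k = Gd⁴/(8D³N_a) = (77.4×10³)(1.6⁴)/(8·17.5³·24) = 0.49295 N/mm = 492.95 N/m
Wire length L = πDN_a = π·17.5·24 = 1319.5 mm
m = ρ·(πd²/4)·L = 8280 × 2.0106×10⁻⁶ m² × 1.3195 m = 0.021966 kg
f_n = ½√(k/m) = 0.5·√(492.95/0.021966) = 0.5·√(22441) = 74.902 Hz

74.9 Hz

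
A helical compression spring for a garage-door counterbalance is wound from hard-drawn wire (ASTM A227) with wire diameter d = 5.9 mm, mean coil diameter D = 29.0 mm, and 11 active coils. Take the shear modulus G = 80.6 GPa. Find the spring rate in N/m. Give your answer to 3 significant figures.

45500 N/m

k = Gd⁴/(8D³N_a) = (80.6×10³ × 5.9⁴) / (8 × 29.0³ × 11)
  = 9.76659e+07 / 2.14623e+06 = 45.506 N/mm = 45506 N/m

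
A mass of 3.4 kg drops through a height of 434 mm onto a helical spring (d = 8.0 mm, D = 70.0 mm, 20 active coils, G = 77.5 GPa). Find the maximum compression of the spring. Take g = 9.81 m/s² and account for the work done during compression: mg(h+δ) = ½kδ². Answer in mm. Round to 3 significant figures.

76.7 mm

k = Gd⁴/(8D³N_a) = (77.5×10³)(8.0⁴)/(8·70.0³·20) = 5.7843 N/mm
W = mg = 3.4 × 9.81 = 33.354 N
½kδ² − Wδ − Wh = 0 → δ = (W + √(W² + 2kWh))/k
δ = (33.354 + √(1112.5 + 167462))/5.7843 = (33.354 + 410.58)/5.7843 = 76.748 mm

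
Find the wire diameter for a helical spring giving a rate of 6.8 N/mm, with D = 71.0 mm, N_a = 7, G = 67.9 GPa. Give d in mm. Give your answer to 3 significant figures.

6.69 mm

d = (8D³N_a·k / G)^(1/4) = (8·71.0³·7·6.8 / (67.9×10³))^0.25
  = (2007.3)^0.25 = 6.6935 mm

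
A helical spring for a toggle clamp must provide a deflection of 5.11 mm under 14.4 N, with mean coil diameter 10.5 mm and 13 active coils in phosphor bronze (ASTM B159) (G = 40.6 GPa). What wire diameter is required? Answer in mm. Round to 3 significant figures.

Required rate k = F/δ = 14.4/5.11 = 2.818 N/mm
d = (8D³N_a·k / G)^(1/4) = (8·10.5³·13·2.818 / (40.6×10³))^0.25
  = (8.3564)^0.25 = 1.7002 mm

1.70 mm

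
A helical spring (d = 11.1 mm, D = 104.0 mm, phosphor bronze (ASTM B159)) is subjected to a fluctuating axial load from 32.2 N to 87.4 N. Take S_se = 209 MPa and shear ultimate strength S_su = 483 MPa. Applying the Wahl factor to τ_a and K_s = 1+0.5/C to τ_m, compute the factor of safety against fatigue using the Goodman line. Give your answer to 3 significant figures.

18.2

C = D/d = 104.0/11.1 = 9.3694; K_W = (4C−1)/(4C−4)+0.615/C = 1.1553; K_s = 1+0.5/C = 1.0534
F_a = (F_max−F_min)/2 = 27.6 N; F_m = (F_max+F_min)/2 = 59.8 N
τ_a = K_W·8F_aD/(πd³) = 1.1553 × 5.3446 = 6.1743 MPa
τ_m = K_s·8F_mD/(πd³) = 1.0534 × 11.58 = 12.198 MPa
Goodman: 1/n_f = τ_a/S_se + τ_m/S_su = 6.1743/209 + 12.198/483 = 0.02954 + 0.02525 = 0.054797
n_f = 1/0.054797 = 18.25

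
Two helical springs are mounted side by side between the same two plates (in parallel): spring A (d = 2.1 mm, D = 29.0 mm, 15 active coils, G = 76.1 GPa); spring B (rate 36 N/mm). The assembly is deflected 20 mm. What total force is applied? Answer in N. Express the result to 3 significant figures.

730 N

k_A = Gd⁴/(8D³N_a) = (76.1×10³)(2.1⁴)/(8·29.0³·15) = 0.50569 N/mm
Parallel: k_eq = 0.50569 + 36 = 36.506 N/mm
F = k_eq·δ = 36.506·20 = 730.11 N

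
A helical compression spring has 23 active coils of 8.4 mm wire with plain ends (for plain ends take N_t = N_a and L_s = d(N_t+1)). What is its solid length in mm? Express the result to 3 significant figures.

plain ends: N_t = N_a = 23
L_s = d·(N_t+1) = 8.4 × 24 = 201.6 mm

202 mm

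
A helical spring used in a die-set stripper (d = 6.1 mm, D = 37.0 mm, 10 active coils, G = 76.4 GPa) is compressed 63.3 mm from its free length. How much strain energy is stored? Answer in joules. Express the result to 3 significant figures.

52.3 J

k = Gd⁴/(8D³N_a) = (76.4×10³)(6.1⁴)/(8·37.0³·10) = 26.105 N/mm
U = ½kδ² = 0.5 × 26.105 × 63.3² = 52299 N·mm = 52.299 J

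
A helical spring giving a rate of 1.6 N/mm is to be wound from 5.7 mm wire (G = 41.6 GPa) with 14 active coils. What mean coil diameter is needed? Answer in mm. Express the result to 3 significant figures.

62.6 mm

D = (Gd⁴/(8N_a·k))^(1/3) = (41.6×10³·5.7⁴/(8·14·1.6))^(1/3)
  = (245050)^(1/3) = 62.5775 mm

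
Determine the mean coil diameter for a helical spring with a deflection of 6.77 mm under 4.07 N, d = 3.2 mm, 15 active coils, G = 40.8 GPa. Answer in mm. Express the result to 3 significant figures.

Required rate k = F/δ = 4.07/6.77 = 0.60118 N/mm
D = (Gd⁴/(8N_a·k))^(1/3) = (40.8×10³·3.2⁴/(8·15·0.60118))^(1/3)
  = (59302.5)^(1/3) = 38.9964 mm

39.0 mm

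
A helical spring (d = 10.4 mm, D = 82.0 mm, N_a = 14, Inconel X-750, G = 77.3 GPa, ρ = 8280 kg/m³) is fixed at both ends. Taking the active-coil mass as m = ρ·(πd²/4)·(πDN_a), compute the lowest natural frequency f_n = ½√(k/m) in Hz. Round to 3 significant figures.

38.0 Hz

k = Gd⁴/(8D³N_a) = (77.3×10³)(10.4⁴)/(8·82.0³·14) = 14.644 N/mm = 14644 N/m
Wire length L = πDN_a = π·82.0·14 = 3606.5 mm
m = ρ·(πd²/4)·L = 8280 × 84.949×10⁻⁶ m² × 3.6065 m = 2.5368 kg
f_n = ½√(k/m) = 0.5·√(14644/2.5368) = 0.5·√(5772.6) = 37.989 Hz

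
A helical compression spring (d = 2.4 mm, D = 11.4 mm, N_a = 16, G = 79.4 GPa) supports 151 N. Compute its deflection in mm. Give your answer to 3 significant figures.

k = Gd⁴/(8D³N_a) = (79.4×10³)(2.4⁴)/(8·11.4³·16) = 13.891 N/mm
δ = F/k = 151 / 13.891 = 10.87 mm

10.9 mm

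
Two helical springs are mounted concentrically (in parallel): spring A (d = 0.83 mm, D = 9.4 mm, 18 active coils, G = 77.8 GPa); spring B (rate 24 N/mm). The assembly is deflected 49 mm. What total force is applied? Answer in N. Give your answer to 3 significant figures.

k_A = Gd⁴/(8D³N_a) = (77.8×10³)(0.83⁴)/(8·9.4³·18) = 0.30871 N/mm
Parallel: k_eq = 0.30871 + 24 = 24.309 N/mm
F = k_eq·δ = 24.309·49 = 1191.1 N

1190 N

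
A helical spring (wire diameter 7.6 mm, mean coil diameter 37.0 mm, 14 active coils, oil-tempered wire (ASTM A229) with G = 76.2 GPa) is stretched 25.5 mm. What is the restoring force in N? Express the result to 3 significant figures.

1140 N

k = Gd⁴/(8D³N_a) = (76.2×10³)(7.6⁴)/(8·37.0³·14) = 44.811 N/mm
F = k·δ = 44.811 × 25.5 = 1142.7 N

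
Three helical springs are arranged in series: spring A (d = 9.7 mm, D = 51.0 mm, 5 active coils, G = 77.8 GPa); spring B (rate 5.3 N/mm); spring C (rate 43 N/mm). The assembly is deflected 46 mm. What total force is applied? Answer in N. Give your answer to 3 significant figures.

209 N

k_A = Gd⁴/(8D³N_a) = (77.8×10³)(9.7⁴)/(8·51.0³·5) = 129.81 N/mm
Series: 1/k_eq = 1/129.81 + 1/5.3 + 1/43 = 0.21964; k_eq = 4.5529 N/mm
F = k_eq·δ = 4.5529·46 = 209.43 N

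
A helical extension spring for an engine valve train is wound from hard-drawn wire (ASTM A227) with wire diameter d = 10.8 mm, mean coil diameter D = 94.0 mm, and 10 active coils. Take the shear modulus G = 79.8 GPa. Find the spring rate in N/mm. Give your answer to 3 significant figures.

k = Gd⁴/(8D³N_a) = (79.8×10³ × 10.8⁴) / (8 × 94.0³ × 10)
  = 1.08567e+09 / 6.64467e+07 = 16.339 N/mm

16.3 N/mm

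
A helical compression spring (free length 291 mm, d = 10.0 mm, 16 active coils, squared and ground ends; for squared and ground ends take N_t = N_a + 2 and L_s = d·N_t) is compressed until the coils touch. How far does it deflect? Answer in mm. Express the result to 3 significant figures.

N_t = 18; L_s = 10.0·18 = 180 mm
δ_solid = L₀ − L_s = 291 − 180 = 111 mm

111 mm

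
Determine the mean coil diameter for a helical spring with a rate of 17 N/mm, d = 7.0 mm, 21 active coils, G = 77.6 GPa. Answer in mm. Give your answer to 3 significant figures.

D = (Gd⁴/(8N_a·k))^(1/3) = (77.6×10³·7.0⁴/(8·21·17))^(1/3)
  = (65237.3)^(1/3) = 40.2561 mm

40.3 mm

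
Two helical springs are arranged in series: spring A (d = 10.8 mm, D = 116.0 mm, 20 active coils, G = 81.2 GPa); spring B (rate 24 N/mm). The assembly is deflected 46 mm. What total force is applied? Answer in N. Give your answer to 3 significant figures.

k_A = Gd⁴/(8D³N_a) = (81.2×10³)(10.8⁴)/(8·116.0³·20) = 4.4234 N/mm
Series: 1/k_eq = 1/4.4234 + 1/24 = 0.26774; k_eq = 3.735 N/mm
F = k_eq·δ = 3.735·46 = 171.81 N

172 N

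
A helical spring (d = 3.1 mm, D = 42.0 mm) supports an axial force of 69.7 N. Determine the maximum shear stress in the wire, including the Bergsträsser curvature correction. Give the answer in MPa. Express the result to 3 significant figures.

275 MPa

Spring index C = D/d = 42.0/3.1 = 13.5484
K_B = (4C+2)/(4C−3) = 56.194/51.194 = 1.0977
τ₀ = 8FD/(πd³) = 8·69.7·42.0/(π·3.1³) = 23419.2/93.591 = 250.23 MPa
τ_max = K·τ₀ = 1.0977 × 250.23 = 274.67 MPa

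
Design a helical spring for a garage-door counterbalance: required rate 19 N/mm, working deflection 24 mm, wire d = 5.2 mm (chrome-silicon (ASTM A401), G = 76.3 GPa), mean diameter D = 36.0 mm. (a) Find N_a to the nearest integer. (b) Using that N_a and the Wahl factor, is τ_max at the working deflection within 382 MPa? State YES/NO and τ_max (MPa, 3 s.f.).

(a) 8 coils; (b) YES, τ_max = 355 MPa

N_a = Gd⁴/(8D³k) = (76.3×10³)(5.2⁴)/(8·36.0³·19) = 7.867 → N_a = 8
Actual rate k = Gd⁴/(8D³·8) = 18.683 N/mm
Working load F = kδ = 18.683·24 = 448.4 N
C = 36.0/5.2 = 6.9231; K_W = (4C−1)/(4C−4)+0.615/C = 1.2155
τ_max = K_W·8FD/(πd³) = 1.2155·292.34 = 355.33 MPa
τ_max ≤ 382 MPa → acceptable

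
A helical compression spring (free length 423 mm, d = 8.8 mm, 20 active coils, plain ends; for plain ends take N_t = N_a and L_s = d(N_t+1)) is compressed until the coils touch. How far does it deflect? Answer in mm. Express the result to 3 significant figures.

238 mm

N_t = 20; L_s = 8.8·21 = 184.8 mm
δ_solid = L₀ − L_s = 423 − 184.8 = 238.2 mm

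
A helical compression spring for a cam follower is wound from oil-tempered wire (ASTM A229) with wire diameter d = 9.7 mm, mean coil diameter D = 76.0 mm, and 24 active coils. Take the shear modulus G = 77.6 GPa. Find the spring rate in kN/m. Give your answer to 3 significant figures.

8.15 kN/m

k = Gd⁴/(8D³N_a) = (77.6×10³ × 9.7⁴) / (8 × 76.0³ × 24)
  = 6.86987e+08 / 8.42834e+07 = 8.1509 N/mm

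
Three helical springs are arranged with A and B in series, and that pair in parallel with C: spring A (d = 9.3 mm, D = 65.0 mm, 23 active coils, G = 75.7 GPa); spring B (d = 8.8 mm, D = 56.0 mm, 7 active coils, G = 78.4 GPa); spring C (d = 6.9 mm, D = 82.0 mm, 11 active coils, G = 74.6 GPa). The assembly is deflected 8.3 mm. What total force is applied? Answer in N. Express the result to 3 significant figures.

104 N

k_A = Gd⁴/(8D³N_a) = (75.7×10³)(9.3⁴)/(8·65.0³·23) = 11.206 N/mm
k_B = Gd⁴/(8D³N_a) = (78.4×10³)(8.8⁴)/(8·56.0³·7) = 47.807 N/mm
k_C = Gd⁴/(8D³N_a) = (74.6×10³)(6.9⁴)/(8·82.0³·11) = 3.4851 N/mm
Springs A,B series: k_AB = 1/(1/11.206+1/47.807) = 9.0784 N/mm; parallel with C: k_eq = 9.0784+3.4851 = 12.563 N/mm
F = k_eq·δ = 12.563·8.3 = 104.28 N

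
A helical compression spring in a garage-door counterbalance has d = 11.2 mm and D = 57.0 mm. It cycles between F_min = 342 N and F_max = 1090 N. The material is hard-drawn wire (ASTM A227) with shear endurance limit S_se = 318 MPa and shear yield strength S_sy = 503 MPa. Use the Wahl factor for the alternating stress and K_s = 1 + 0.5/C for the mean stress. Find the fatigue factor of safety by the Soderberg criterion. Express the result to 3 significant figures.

C = D/d = 57.0/11.2 = 5.0893; K_W = (4C−1)/(4C−4)+0.615/C = 1.3042; K_s = 1+0.5/C = 1.0982
F_a = (F_max−F_min)/2 = 374 N; F_m = (F_max+F_min)/2 = 716 N
τ_a = K_W·8F_aD/(πd³) = 1.3042 × 38.64 = 50.396 MPa
τ_m = K_s·8F_mD/(πd³) = 1.0982 × 73.973 = 81.241 MPa
Soderberg: 1/n_f = τ_a/S_se + τ_m/S_sy = 50.396/318 + 81.241/503 = 0.15848 + 0.16151 = 0.31999
n_f = 1/0.31999 = 3.125

3.13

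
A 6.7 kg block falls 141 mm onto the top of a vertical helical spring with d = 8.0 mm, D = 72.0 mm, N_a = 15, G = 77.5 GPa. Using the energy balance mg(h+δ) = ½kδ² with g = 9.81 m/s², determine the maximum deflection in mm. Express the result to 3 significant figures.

k = Gd⁴/(8D³N_a) = (77.5×10³)(8.0⁴)/(8·72.0³·15) = 7.0873 N/mm
W = mg = 6.7 × 9.81 = 65.727 N
½kδ² − Wδ − Wh = 0 → δ = (W + √(W² + 2kWh))/k
δ = (65.727 + √(4320 + 131364))/7.0873 = (65.727 + 368.35)/7.0873 = 61.247 mm

61.2 mm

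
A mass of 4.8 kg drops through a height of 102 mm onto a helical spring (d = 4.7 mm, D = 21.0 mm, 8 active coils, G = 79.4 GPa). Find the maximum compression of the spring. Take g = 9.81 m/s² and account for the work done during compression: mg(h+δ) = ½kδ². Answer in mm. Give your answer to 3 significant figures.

12.9 mm

k = Gd⁴/(8D³N_a) = (79.4×10³)(4.7⁴)/(8·21.0³·8) = 65.369 N/mm
W = mg = 4.8 × 9.81 = 47.088 N
½kδ² − Wδ − Wh = 0 → δ = (W + √(W² + 2kWh))/k
δ = (47.088 + √(2217.3 + 627935))/65.369 = (47.088 + 793.82)/65.369 = 12.864 mm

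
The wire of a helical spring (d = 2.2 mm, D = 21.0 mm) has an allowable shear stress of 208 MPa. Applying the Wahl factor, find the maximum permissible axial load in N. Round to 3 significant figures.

35.9 N

C = D/d = 21.0/2.2 = 9.5455
K_W = (4C−1)/(4C−4) + 0.615/C = 37.182/34.182 + 0.0644 = 1.1522
τ_max = K·8FD/(πd³) → F_max = τ_allow·πd³/(8DK)
F_max = 208·π·2.2³/(8·21.0·1.1522) = 6957.9/193.57 = 35.946 N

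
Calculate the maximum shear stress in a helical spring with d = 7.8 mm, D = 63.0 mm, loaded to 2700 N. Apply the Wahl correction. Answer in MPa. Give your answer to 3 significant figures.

Spring index C = D/d = 63.0/7.8 = 8.0769
K_W = (4C−1)/(4C−4) + 0.615/C = 31.308/28.308 + 0.0761 = 1.1821
τ₀ = 8FD/(πd³) = 8·2700·63.0/(π·7.8³) = 1.3608e+06/1490.8 = 912.77 MPa
τ_max = K·τ₀ = 1.1821 × 912.77 = 1079 MPa

1080 MPa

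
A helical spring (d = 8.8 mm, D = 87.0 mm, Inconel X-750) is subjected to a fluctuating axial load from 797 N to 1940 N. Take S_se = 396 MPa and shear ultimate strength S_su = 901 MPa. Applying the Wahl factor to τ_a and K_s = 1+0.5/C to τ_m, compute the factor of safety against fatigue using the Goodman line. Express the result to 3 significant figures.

C = D/d = 87.0/8.8 = 9.8864; K_W = (4C−1)/(4C−4)+0.615/C = 1.1466; K_s = 1+0.5/C = 1.0506
F_a = (F_max−F_min)/2 = 571.5 N; F_m = (F_max+F_min)/2 = 1368.5 N
τ_a = K_W·8F_aD/(πd³) = 1.1466 × 185.79 = 213.03 MPa
τ_m = K_s·8F_mD/(πd³) = 1.0506 × 444.89 = 467.39 MPa
Goodman: 1/n_f = τ_a/S_se + τ_m/S_su = 213.03/396 + 467.39/901 = 0.53796 + 0.51875 = 1.0567
n_f = 1/1.0567 = 0.9463

0.946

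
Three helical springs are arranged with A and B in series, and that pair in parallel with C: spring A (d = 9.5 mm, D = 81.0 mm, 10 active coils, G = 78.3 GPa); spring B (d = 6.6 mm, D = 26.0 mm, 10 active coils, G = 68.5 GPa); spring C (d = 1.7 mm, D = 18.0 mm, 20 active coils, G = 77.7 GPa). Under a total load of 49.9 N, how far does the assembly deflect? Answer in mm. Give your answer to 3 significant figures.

k_A = Gd⁴/(8D³N_a) = (78.3×10³)(9.5⁴)/(8·81.0³·10) = 15.001 N/mm
k_B = Gd⁴/(8D³N_a) = (68.5×10³)(6.6⁴)/(8·26.0³·10) = 92.439 N/mm
k_C = Gd⁴/(8D³N_a) = (77.7×10³)(1.7⁴)/(8·18.0³·20) = 0.69547 N/mm
Springs A,B series: k_AB = 1/(1/15.001+1/92.439) = 12.906 N/mm; parallel with C: k_eq = 12.906+0.69547 = 13.602 N/mm
δ = F/k_eq = 49.9/13.602 = 3.6686 mm

3.67 mm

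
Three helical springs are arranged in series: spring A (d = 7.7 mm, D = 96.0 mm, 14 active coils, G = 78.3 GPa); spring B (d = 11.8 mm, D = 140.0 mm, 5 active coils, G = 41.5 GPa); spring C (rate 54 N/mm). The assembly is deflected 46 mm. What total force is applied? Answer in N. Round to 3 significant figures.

89.3 N

k_A = Gd⁴/(8D³N_a) = (78.3×10³)(7.7⁴)/(8·96.0³·14) = 2.7777 N/mm
k_B = Gd⁴/(8D³N_a) = (41.5×10³)(11.8⁴)/(8·140.0³·5) = 7.3305 N/mm
Series: 1/k_eq = 1/2.7777 + 1/7.3305 + 1/54 = 0.51494; k_eq = 1.942 N/mm
F = k_eq·δ = 1.942·46 = 89.331 N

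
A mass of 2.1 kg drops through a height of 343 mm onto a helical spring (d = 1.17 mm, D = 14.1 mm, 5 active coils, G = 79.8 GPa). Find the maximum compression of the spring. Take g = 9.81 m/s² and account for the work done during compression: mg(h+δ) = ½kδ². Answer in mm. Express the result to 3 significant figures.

120 mm

k = Gd⁴/(8D³N_a) = (79.8×10³)(1.17⁴)/(8·14.1³·5) = 1.3336 N/mm
W = mg = 2.1 × 9.81 = 20.601 N
½kδ² − Wδ − Wh = 0 → δ = (W + √(W² + 2kWh))/k
δ = (20.601 + √(424.4 + 18847))/1.3336 = (20.601 + 138.82)/1.3336 = 119.54 mm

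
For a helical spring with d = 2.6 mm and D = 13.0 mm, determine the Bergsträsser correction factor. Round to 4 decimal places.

1.2941

C = D/d = 13.0/2.6 = 5.0000
K_B = (4C+2)/(4C−3) = 22.000/17.000 = 1.2941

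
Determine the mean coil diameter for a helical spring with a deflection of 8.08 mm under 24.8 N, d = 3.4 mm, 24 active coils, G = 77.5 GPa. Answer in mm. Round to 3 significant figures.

Required rate k = F/δ = 24.8/8.08 = 3.0693 N/mm
D = (Gd⁴/(8N_a·k))^(1/3) = (77.5×10³·3.4⁴/(8·24·3.0693))^(1/3)
  = (17574.2)^(1/3) = 25.9991 mm

26.0 mm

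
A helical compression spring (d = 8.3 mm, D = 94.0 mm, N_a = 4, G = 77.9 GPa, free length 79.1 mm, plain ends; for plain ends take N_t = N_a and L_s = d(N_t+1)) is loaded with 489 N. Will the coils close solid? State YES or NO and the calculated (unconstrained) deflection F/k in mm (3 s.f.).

NO, δ = 35.2 mm

k = Gd⁴/(8D³N_a) = (77.9×10³)(8.3⁴)/(8·94.0³·4) = 13.91 N/mm
N_t = 4; L_s = 8.3·5 = 41.5 mm; δ_solid = L₀ − L_s = 79.1 − 41.5 = 37.6 mm
δ = F/k = 489/13.91 = 35.155 mm
δ < δ_solid → spring does not go solid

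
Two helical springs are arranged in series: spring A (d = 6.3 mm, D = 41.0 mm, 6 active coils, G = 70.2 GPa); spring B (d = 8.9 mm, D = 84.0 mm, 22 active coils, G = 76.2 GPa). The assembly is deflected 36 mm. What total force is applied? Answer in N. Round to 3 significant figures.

k_A = Gd⁴/(8D³N_a) = (70.2×10³)(6.3⁴)/(8·41.0³·6) = 33.428 N/mm
k_B = Gd⁴/(8D³N_a) = (76.2×10³)(8.9⁴)/(8·84.0³·22) = 4.5832 N/mm
Series: 1/k_eq = 1/33.428 + 1/4.5832 = 0.24811; k_eq = 4.0305 N/mm
F = k_eq·δ = 4.0305·36 = 145.1 N

145 N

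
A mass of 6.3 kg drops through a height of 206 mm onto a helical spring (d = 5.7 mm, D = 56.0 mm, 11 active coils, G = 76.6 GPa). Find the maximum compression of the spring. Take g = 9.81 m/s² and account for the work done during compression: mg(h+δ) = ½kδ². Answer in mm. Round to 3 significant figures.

82.6 mm

k = Gd⁴/(8D³N_a) = (76.6×10³)(5.7⁴)/(8·56.0³·11) = 5.2322 N/mm
W = mg = 6.3 × 9.81 = 61.803 N
½kδ² − Wδ − Wh = 0 → δ = (W + √(W² + 2kWh))/k
δ = (61.803 + √(3819.6 + 133226))/5.2322 = (61.803 + 370.2)/5.2322 = 82.566 mm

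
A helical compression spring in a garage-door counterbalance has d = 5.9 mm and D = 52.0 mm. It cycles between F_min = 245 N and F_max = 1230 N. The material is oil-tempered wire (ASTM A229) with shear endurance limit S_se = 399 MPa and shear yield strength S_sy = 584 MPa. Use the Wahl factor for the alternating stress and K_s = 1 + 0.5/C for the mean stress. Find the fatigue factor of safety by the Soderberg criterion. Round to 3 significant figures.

C = D/d = 52.0/5.9 = 8.8136; K_W = (4C−1)/(4C−4)+0.615/C = 1.1658; K_s = 1+0.5/C = 1.0567
F_a = (F_max−F_min)/2 = 492.5 N; F_m = (F_max+F_min)/2 = 737.5 N
τ_a = K_W·8F_aD/(πd³) = 1.1658 × 317.54 = 370.17 MPa
τ_m = K_s·8F_mD/(πd³) = 1.0567 × 475.5 = 502.47 MPa
Soderberg: 1/n_f = τ_a/S_se + τ_m/S_sy = 370.17/399 + 502.47/584 = 0.92775 + 0.86040 = 1.7882
n_f = 1/1.7882 = 0.5592

0.559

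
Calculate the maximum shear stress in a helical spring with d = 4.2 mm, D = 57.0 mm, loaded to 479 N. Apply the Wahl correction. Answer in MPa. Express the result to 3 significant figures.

1040 MPa

Spring index C = D/d = 57.0/4.2 = 13.5714
K_W = (4C−1)/(4C−4) + 0.615/C = 53.286/50.286 + 0.0453 = 1.1050
τ₀ = 8FD/(πd³) = 8·479·57.0/(π·4.2³) = 218424/232.75 = 938.43 MPa
τ_max = K·τ₀ = 1.1050 × 938.43 = 1036.9 MPa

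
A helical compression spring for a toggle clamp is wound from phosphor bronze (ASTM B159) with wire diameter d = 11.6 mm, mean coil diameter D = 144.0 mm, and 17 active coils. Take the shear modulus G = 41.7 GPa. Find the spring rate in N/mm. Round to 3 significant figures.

k = Gd⁴/(8D³N_a) = (41.7×10³ × 11.6⁴) / (8 × 144.0³ × 17)
  = 7.55037e+08 / 4.06094e+08 = 1.8593 N/mm

1.86 N/mm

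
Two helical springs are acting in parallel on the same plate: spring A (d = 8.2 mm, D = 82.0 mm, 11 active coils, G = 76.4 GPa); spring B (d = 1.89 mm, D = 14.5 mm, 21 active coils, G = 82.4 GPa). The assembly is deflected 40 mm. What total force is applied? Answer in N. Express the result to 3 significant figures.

k_A = Gd⁴/(8D³N_a) = (76.4×10³)(8.2⁴)/(8·82.0³·11) = 7.1191 N/mm
k_B = Gd⁴/(8D³N_a) = (82.4×10³)(1.89⁴)/(8·14.5³·21) = 2.0529 N/mm
Parallel: k_eq = 7.1191 + 2.0529 = 9.172 N/mm
F = k_eq·δ = 9.172·40 = 366.88 N

367 N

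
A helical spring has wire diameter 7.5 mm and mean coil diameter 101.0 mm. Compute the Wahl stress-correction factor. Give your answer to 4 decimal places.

C = D/d = 101.0/7.5 = 13.4667
K_W = (4C−1)/(4C−4) + 0.615/C = 52.867/49.867 + 0.0457 = 1.1058

1.1058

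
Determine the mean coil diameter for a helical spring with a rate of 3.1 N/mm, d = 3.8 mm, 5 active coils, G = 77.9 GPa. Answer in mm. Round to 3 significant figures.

D = (Gd⁴/(8N_a·k))^(1/3) = (77.9×10³·3.8⁴/(8·5·3.1))^(1/3)
  = (130994)^(1/3) = 50.7867 mm

50.8 mm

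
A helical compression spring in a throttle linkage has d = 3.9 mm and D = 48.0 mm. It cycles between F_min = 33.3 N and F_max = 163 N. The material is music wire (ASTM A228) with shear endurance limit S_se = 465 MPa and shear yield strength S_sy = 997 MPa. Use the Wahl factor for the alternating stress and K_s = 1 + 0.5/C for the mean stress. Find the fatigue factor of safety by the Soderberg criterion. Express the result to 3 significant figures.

C = D/d = 48.0/3.9 = 12.3077; K_W = (4C−1)/(4C−4)+0.615/C = 1.1163; K_s = 1+0.5/C = 1.0406
F_a = (F_max−F_min)/2 = 64.85 N; F_m = (F_max+F_min)/2 = 98.15 N
τ_a = K_W·8F_aD/(πd³) = 1.1163 × 133.63 = 149.17 MPa
τ_m = K_s·8F_mD/(πd³) = 1.0406 × 202.25 = 210.46 MPa
Soderberg: 1/n_f = τ_a/S_se + τ_m/S_sy = 149.17/465 + 210.46/997 = 0.32079 + 0.21109 = 0.53189
n_f = 1/0.53189 = 1.88

1.88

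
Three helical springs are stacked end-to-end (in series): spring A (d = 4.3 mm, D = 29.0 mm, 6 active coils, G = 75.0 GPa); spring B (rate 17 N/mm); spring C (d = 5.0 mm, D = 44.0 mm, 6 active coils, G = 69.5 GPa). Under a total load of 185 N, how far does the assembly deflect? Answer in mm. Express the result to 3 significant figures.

k_A = Gd⁴/(8D³N_a) = (75.0×10³)(4.3⁴)/(8·29.0³·6) = 21.903 N/mm
k_C = Gd⁴/(8D³N_a) = (69.5×10³)(5.0⁴)/(8·44.0³·6) = 10.623 N/mm
Series: 1/k_eq = 1/21.903 + 1/17 + 1/10.623 = 0.19861; k_eq = 5.035 N/mm
δ = F/k_eq = 185/5.035 = 36.743 mm

36.7 mm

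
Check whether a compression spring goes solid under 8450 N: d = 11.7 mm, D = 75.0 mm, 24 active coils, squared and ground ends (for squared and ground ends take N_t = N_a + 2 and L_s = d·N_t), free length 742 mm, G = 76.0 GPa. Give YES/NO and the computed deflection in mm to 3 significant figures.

k = Gd⁴/(8D³N_a) = (76.0×10³)(11.7⁴)/(8·75.0³·24) = 17.582 N/mm
N_t = 26; L_s = 11.7·26 = 304.2 mm; δ_solid = L₀ − L_s = 742 − 304.2 = 437.8 mm
δ = F/k = 8450/17.582 = 480.6 mm
δ ≥ δ_solid → spring goes solid

YES, δ = 481 mm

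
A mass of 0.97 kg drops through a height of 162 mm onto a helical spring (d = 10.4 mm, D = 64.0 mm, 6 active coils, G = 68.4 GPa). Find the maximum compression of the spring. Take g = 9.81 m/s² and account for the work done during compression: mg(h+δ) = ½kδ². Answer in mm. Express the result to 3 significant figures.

7.11 mm

k = Gd⁴/(8D³N_a) = (68.4×10³)(10.4⁴)/(8·64.0³·6) = 63.593 N/mm
W = mg = 0.97 × 9.81 = 9.5157 N
½kδ² − Wδ − Wh = 0 → δ = (W + √(W² + 2kWh))/k
δ = (9.5157 + √(90.549 + 196062))/63.593 = (9.5157 + 442.89)/63.593 = 7.1141 mm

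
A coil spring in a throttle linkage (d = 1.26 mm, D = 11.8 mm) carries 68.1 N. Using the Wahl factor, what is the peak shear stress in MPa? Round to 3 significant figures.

Spring index C = D/d = 11.8/1.26 = 9.3651
K_W = (4C−1)/(4C−4) + 0.615/C = 36.460/33.460 + 0.0657 = 1.1553
τ₀ = 8FD/(πd³) = 8·68.1·11.8/(π·1.26³) = 6428.64/6.2844 = 1023 MPa
τ_max = K·τ₀ = 1.1553 × 1023 = 1181.9 MPa

1180 MPa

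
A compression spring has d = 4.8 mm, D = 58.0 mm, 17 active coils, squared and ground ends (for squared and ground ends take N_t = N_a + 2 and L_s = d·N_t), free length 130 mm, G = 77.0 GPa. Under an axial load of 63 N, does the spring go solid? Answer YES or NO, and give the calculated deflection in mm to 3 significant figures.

YES, δ = 40.9 mm

k = Gd⁴/(8D³N_a) = (77.0×10³)(4.8⁴)/(8·58.0³·17) = 1.5404 N/mm
N_t = 19; L_s = 4.8·19 = 91.2 mm; δ_solid = L₀ − L_s = 130 − 91.2 = 38.8 mm
δ = F/k = 63/1.5404 = 40.899 mm
δ ≥ δ_solid → spring goes solid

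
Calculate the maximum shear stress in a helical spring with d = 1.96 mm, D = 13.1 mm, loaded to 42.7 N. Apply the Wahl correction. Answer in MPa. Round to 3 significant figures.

Spring index C = D/d = 13.1/1.96 = 6.6837
K_W = (4C−1)/(4C−4) + 0.615/C = 25.735/22.735 + 0.0920 = 1.2240
τ₀ = 8FD/(πd³) = 8·42.7·13.1/(π·1.96³) = 4474.96/23.655 = 189.18 MPa
τ_max = K·τ₀ = 1.2240 × 189.18 = 231.55 MPa

232 MPa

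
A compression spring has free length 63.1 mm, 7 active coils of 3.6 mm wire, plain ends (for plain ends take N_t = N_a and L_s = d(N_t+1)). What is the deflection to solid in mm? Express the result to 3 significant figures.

N_t = 7; L_s = 3.6·8 = 28.8 mm
δ_solid = L₀ − L_s = 63.1 − 28.8 = 34.3 mm

34.3 mm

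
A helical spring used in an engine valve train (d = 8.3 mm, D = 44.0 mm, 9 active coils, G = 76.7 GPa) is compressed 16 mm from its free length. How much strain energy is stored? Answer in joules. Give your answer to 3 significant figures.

7.60 J

k = Gd⁴/(8D³N_a) = (76.7×10³)(8.3⁴)/(8·44.0³·9) = 59.35 N/mm
U = ½kδ² = 0.5 × 59.35 × 16² = 7596.7 N·mm = 7.5967 J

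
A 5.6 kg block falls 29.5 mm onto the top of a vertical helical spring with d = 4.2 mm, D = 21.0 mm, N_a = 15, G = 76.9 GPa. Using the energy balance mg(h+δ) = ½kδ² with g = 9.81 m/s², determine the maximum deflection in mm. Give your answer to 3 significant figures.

k = Gd⁴/(8D³N_a) = (76.9×10³)(4.2⁴)/(8·21.0³·15) = 21.532 N/mm
W = mg = 5.6 × 9.81 = 54.936 N
½kδ² − Wδ − Wh = 0 → δ = (W + √(W² + 2kWh))/k
δ = (54.936 + √(3018 + 69790))/21.532 = (54.936 + 269.83)/21.532 = 15.083 mm

15.1 mm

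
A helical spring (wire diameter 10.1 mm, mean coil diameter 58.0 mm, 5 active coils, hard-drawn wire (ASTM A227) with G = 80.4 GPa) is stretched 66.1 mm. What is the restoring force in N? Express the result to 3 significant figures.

7090 N

k = Gd⁴/(8D³N_a) = (80.4×10³)(10.1⁴)/(8·58.0³·5) = 107.2 N/mm
F = k·δ = 107.2 × 66.1 = 7086 N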